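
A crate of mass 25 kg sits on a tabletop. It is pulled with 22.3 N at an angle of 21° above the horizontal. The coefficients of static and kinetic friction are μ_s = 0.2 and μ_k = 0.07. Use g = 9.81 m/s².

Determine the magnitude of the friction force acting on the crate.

f ≈ 20.8 N

N = m g − P sin α = 245.2 − 22.3×sin 21° = 237.3 N.
Horizontally, friction must balance P cos α = 20.82 N.
The static-friction limit is μ_s N = 47.45 N.
Since 20.82 N does not exceed the limit, the crate stays at rest and f = 20.8 N.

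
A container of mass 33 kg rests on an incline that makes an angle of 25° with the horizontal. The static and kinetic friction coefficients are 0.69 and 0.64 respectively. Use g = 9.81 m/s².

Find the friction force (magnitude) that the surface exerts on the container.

Normal force: N = m g cos θ = 33 × 9.81 × cos 25° = 293.4 N.
Along the slope the weight component is m g sin θ = 136.8 N; friction must supply exactly this, acting up-slope.
Maximum static friction available: μ_s N = 0.69 × 293.4 = 202.4 N.
Since |136.8| ≤ 202.4 N, static friction is sufficient; f equals the required value, not μ_s N.

f ≈ 137 N (up the incline)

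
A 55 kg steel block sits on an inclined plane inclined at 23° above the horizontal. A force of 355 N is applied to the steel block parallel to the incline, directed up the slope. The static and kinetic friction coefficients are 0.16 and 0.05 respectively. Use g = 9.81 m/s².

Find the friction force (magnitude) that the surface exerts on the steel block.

Perpendicular to the surface, N = m g cos θ = 55·9.81·cos 23° = 496.7 N.
Parallel to the incline, ΣF = 0 gives f = m g sin θ − P = 210.8 − 355 = -144.2 N (up-slope positive).
The static-friction ceiling is μ_s N = 0.16 × 496.7 = 79.47 N.
|-144.2| exceeds 79.47 N, so the steel block slips up-slope; friction is kinetic, f = μ_k N = 0.05×496.7 = 24.8 N.

f ≈ 24.8 N (down the incline)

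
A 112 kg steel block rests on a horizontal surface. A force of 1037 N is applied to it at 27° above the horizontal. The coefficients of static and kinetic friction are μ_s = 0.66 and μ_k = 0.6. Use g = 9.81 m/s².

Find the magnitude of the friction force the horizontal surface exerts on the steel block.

f ≈ 377 N

N = m g − P sin α = 1099 − 1037×sin 27° = 627.9 N.
Horizontally, friction must balance P cos α = 924 N.
The static-friction limit is μ_s N = 414.4 N.
924 > 414.4 N → the steel block slides; f = μ_k N = 0.6×627.9 = 377 N.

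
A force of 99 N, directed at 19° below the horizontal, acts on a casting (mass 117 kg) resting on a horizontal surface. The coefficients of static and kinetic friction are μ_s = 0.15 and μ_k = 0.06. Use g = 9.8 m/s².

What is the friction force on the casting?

The vertical component of P adds to the normal force: N = m g + P sin α = 1147 + 32.23 = 1179 N.
The horizontal driving force is P cos α = 93.61 N, so equilibrium needs friction f = 93.61 N.
The static-friction limit is μ_s N = 176.8 N.
Since 93.61 N does not exceed the limit, the casting stays at rest and f = 93.6 N.

f ≈ 93.6 N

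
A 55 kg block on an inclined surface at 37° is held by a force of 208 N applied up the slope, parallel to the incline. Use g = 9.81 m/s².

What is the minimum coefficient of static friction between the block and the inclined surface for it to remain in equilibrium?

N = m g cos θ = 430.9 N.
Friction must make up the shortfall along the incline: f = m g sin θ − P = 324.7 − 208 = 116.7 N.
At the threshold f = μ_s N, so μ_s,min = 116.7/430.9 = 0.271.

μ_s,min ≈ 0.271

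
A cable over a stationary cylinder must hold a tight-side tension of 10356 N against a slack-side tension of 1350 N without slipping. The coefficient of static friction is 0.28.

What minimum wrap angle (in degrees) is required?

β_min ≈ 417°

T₂/T₁ = e^{μβ} → β = ln(T₂/T₁)/μ.
β = ln(10356/1350)/0.28 = 2.037/0.28 = 7.277 rad.
In degrees: β = 7.277 × 180/π = 417°.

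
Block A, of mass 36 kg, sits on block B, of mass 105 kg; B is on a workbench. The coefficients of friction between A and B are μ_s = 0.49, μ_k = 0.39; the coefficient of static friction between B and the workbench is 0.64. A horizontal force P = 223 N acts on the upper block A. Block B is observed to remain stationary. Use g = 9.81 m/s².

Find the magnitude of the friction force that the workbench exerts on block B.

Normal force at the A–B interface: N₁ = m_A g = 353.2 N.
Maximum static friction on A from B: μ_s N₁ = 0.49×353.2 = 173 N.
Since P = 223 N > 173 N, A slides on B; the A–B friction is kinetic: f₁ = μ_k N₁ = 0.39×353.2 = 138 N.
B experiences an equal 138 N forward from A (third law). B is in equilibrium, so the floor supplies f₂ = 138 N of static friction (limit μ_s(m_A+m_B)g = 885.3 N, not exceeded).

f ≈ 138 N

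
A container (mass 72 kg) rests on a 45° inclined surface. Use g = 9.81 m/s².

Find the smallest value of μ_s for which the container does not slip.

At the slip threshold m g sin θ = μ_s m g cos θ, so μ_s,min = tan θ.
μ_s,min = tan 45° = 1.

μ_s,min ≈ 1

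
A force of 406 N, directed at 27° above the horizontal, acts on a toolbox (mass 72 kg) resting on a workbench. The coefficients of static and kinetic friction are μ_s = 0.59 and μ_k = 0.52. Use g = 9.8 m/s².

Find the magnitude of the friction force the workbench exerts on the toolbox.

f ≈ 271 N

The vertical component of P reduces the normal force: N = m g − P sin α = 705.6 − 184.3 = 521.3 N.
For equilibrium, f = P cos α = 406×cos 27° = 361.7 N.
μ_s N = 0.59 × 521.3 = 307.6 N.
The required friction exceeds μ_s N, so the toolbox moves and f = μ_k N = 271 N.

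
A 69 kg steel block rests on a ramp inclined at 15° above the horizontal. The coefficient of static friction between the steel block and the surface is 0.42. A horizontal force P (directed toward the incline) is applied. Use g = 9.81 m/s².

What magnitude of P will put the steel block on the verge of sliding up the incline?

P ≈ 525 N

At impending motion up the slope, friction acts down-slope at its limit: f = μ_s N.
Perpendicular to the incline: N = m g cos θ + P sin θ.
Along the incline: P cos θ = m g sin θ + μ_s N = m g sin θ + μ_s (m g cos θ + P sin θ).
Solving, P (cos θ − μ_s sin θ) = m g (sin θ + μ_s cos θ), so P = 69×9.81×(sin 15° + 0.42 cos 15°)/(cos 15° − 0.42 sin 15°) = 677×0.6645/0.8572 = 525 N.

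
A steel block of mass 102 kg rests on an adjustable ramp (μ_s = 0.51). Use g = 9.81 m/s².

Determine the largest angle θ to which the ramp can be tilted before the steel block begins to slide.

At the slip threshold, m g sin θ = μ_s · m g cos θ, so tan θ = μ_s.
θ_max = arctan(0.51) = 27°.

θ_max ≈ 27°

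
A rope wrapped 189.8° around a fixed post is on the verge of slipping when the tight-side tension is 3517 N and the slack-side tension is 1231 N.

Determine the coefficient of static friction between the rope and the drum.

μ ≈ 0.317

T₂/T₁ = e^{μβ} → μ = ln(T₂/T₁)/β.
β = 189.8° = 3.313 rad.
μ = ln(3517/1231)/3.313 = ln(2.857)/3.313 = 0.317.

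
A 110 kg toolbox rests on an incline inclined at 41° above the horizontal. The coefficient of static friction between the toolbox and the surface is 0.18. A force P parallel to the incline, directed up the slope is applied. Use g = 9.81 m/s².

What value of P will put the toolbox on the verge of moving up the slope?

P ≈ 855 N

At impending motion up the slope, friction acts down-slope at its limit: f = μ_s N.
P is parallel to the surface, so N = m g cos θ = 814 N.
Along the incline: P = m g sin θ + μ_s N = 708 + 0.18×814 = 855 N.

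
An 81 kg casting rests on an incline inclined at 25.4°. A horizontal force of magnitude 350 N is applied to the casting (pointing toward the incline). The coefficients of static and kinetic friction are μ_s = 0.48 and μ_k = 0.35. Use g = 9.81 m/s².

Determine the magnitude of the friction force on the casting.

f ≈ 24.7 N (up the incline)

Resolve perpendicular to the incline: N = m g cos θ + P sin θ = 81×9.81×cos 25.4° + 350×sin 25.4° = 867.9 N.
Parallel to the incline: P cos θ − m g sin θ = 316.2 − 340.8 = -24.67 N; the friction needed to balance this is 24.67 N acting up the slope.
The limit of static friction is μ_s N = 416.6 N.
Since 24.67 N is within the 416.6 N limit, the casting stays put and friction is exactly 24.7 N.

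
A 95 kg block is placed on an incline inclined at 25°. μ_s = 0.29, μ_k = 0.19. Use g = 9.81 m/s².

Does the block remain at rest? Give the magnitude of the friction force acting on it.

f ≈ 160 N

N = m g cos θ = 845 N.
Down-slope weight component: m g sin θ = 394 N.
μ_s N = 245 N.
394 > 245 N, so it slides; kinetic friction f = μ_k N = 0.19×845 = 160 N.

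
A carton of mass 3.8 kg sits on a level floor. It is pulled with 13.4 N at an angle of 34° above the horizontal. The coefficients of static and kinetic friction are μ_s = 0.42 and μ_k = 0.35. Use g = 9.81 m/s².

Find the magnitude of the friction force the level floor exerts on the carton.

f ≈ 11.1 N

N = m g − P sin α = 37.28 − 13.4×sin 34° = 29.78 N.
The horizontal driving force is P cos α = 11.11 N, so equilibrium needs friction f = 11.11 N.
The static-friction limit is μ_s N = 12.51 N.
Since 11.11 N does not exceed the limit, the carton stays at rest and f = 11.1 N.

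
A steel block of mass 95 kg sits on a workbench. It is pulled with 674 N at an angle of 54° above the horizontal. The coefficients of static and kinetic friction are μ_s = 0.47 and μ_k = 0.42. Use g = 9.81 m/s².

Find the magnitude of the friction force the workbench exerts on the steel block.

f ≈ 162 N

The vertical component of P reduces the normal force: N = m g − P sin α = 932 − 545.3 = 386.7 N.
For equilibrium, f = P cos α = 674×cos 54° = 396.2 N.
μ_s N = 0.47 × 386.7 = 181.7 N.
The required friction exceeds μ_s N, so the steel block moves and f = μ_k N = 162 N.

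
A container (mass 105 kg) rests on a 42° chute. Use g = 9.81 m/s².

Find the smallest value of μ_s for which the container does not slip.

μ_s,min ≈ 0.9

At the slip threshold m g sin θ = μ_s m g cos θ, so μ_s,min = tan θ.
μ_s,min = tan 42° = 0.9.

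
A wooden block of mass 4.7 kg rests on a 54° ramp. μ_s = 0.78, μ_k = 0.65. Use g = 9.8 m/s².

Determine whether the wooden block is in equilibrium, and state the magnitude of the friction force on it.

f ≈ 17.6 N

N = m g cos θ = 27.1 N.
Down-slope weight component: m g sin θ = 37.3 N.
μ_s N = 21.1 N.
37.3 > 21.1 N, so it slides; kinetic friction f = μ_k N = 0.65×27.1 = 17.6 N.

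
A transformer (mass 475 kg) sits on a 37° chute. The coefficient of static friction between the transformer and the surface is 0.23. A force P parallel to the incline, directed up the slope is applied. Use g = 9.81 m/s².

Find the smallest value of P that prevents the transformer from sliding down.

P_min ≈ 1950 N

The transformer tends to slide down (tan θ > μ_s), so at the point of impending slip friction acts up-slope at its limit: f = μ_s N.
P is parallel to the surface, so N = m g cos θ = 3720 N.
Along the incline: P + μ_s N = m g sin θ, so P = 2800 − 0.23×3720 = 1950 N.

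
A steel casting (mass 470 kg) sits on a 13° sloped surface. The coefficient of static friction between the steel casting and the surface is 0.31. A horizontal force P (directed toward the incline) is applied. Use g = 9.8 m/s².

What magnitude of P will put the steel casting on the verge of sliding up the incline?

At impending motion up the slope, friction acts down-slope at its limit: f = μ_s N.
Perpendicular to the incline: N = m g cos θ + P sin θ.
Along the incline: P cos θ = m g sin θ + μ_s N = m g sin θ + μ_s (m g cos θ + P sin θ).
Solving, P (cos θ − μ_s sin θ) = m g (sin θ + μ_s cos θ), so P = 470×9.8×(sin 13° + 0.31 cos 13°)/(cos 13° − 0.31 sin 13°) = 4610×0.527/0.9046 = 2680 N.

P ≈ 2680 N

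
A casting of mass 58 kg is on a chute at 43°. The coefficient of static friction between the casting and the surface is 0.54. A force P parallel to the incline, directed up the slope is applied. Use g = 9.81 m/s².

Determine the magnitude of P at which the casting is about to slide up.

P ≈ 613 N

At impending motion up the slope, friction acts down-slope at its limit: f = μ_s N.
P is parallel to the surface, so N = m g cos θ = 416 N.
Along the incline: P = m g sin θ + μ_s N = 388 + 0.54×416 = 613 N.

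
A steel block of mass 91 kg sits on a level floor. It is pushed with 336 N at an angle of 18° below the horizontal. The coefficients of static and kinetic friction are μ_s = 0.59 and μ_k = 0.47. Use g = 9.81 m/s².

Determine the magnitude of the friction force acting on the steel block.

f ≈ 320 N

Vertical equilibrium gives N = m g + P sin α = 996.5 N.
For equilibrium, f = P cos α = 336×cos 18° = 319.6 N.
μ_s N = 0.59 × 996.5 = 588 N.
Since 319.6 N does not exceed the limit, the steel block stays at rest and f = 320 N.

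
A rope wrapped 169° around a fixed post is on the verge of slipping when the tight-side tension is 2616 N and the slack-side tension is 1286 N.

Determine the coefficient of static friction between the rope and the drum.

T₂/T₁ = e^{μβ} → μ = ln(T₂/T₁)/β.
β = 169° = 2.95 rad.
μ = ln(2616/1286)/2.95 = ln(2.034)/2.95 = 0.241.

μ ≈ 0.241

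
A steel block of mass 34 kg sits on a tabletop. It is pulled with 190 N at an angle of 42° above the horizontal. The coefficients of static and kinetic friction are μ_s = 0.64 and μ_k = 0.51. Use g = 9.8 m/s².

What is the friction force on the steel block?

f ≈ 105 N

The vertical component of P reduces the normal force: N = m g − P sin α = 333.2 − 127.1 = 206.1 N.
For equilibrium, f = P cos α = 190×cos 42° = 141.2 N.
The static-friction limit is μ_s N = 131.9 N.
141.2 > 131.9 N → the steel block slides; f = μ_k N = 0.51×206.1 = 105 N.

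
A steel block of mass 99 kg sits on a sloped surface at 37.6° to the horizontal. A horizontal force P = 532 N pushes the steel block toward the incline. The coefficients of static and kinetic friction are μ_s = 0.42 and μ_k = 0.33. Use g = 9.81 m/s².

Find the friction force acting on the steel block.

Normal direction: N = m g cos θ + P sin θ = 1094 N.
Along the incline, the net driving force (taking up-slope positive) is P cos θ − m g sin θ = 421.5 − 592.6 = -171.1 N, so equilibrium requires friction f = 171.1 N (up-slope).
The limit of static friction is μ_s N = 459.5 N.
|f_req| = 171.1 ≤ 459.5 N → the steel block is in equilibrium; friction equals the required value.

f ≈ 171 N (up the incline)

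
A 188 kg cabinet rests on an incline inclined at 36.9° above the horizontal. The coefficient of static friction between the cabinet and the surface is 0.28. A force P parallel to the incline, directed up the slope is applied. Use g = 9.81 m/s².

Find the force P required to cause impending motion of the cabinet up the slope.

At impending motion up the slope, friction acts down-slope at its limit: f = μ_s N.
P is parallel to the surface, so N = m g cos θ = 1470 N.
Along the incline: P = m g sin θ + μ_s N = 1110 + 0.28×1470 = 1520 N.

P ≈ 1520 N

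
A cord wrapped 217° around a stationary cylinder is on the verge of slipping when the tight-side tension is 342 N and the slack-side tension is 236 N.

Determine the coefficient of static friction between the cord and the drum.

μ ≈ 0.098

T₂/T₁ = e^{μβ} → μ = ln(T₂/T₁)/β.
β = 217° = 3.787 rad.
μ = ln(342/236)/3.787 = ln(1.449)/3.787 = 0.098.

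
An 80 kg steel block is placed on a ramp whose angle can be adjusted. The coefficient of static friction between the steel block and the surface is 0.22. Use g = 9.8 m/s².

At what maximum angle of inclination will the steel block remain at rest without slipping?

At the slip threshold, m g sin θ = μ_s · m g cos θ, so tan θ = μ_s.
θ_max = arctan(0.22) = 12.4°.

θ_max ≈ 12.4°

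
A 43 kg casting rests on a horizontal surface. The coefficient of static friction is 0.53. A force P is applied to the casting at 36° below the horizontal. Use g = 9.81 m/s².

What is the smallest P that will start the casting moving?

P ≈ 449 N

N = m g + P sin α (the push presses the casting into the horizontal surface).
At impending slip, P cos α = μ_s N = μ_s (m g + P sin α).
Solving: P (cos α − μ_s sin α) = μ_s m g → P = 0.53×422/(cos 36° − 0.53 sin 36°) = 224/0.4975 = 449 N.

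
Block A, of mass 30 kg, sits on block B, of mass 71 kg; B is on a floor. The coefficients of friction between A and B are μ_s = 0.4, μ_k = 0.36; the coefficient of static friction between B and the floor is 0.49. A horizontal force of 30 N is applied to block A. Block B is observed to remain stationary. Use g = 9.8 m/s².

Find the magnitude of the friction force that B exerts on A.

Normal force at the A–B interface: N₁ = m_A g = 294 N.
Maximum static friction on A from B: μ_s N₁ = 0.4×294 = 117.6 N.
Since P = 30 N ≤ 117.6 N, A does not slip on B; friction on A equals P = 30 N.
B experiences an equal 30 N forward from A (third law). B is in equilibrium, so the floor supplies f₂ = 30 N of static friction (limit μ_s(m_A+m_B)g = 485 N, not exceeded).

f ≈ 30 N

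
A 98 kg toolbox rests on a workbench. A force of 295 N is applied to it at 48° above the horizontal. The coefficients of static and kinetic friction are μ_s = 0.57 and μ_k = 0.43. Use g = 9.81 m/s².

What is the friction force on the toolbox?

The vertical component of P reduces the normal force: N = m g − P sin α = 961.4 − 219.2 = 742.2 N.
For equilibrium, f = P cos α = 295×cos 48° = 197.4 N.
μ_s N = 0.57 × 742.2 = 423 N.
Since 197.4 N does not exceed the limit, the toolbox stays at rest and f = 197 N.

f ≈ 197 N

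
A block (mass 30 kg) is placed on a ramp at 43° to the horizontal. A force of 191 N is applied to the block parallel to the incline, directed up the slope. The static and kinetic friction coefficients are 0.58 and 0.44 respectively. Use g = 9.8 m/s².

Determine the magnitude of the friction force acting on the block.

f ≈ 9.51 N (up the incline)

Normal force: N = m g cos θ = 30 × 9.8 × cos 43° = 215 N.
Parallel to the incline, ΣF = 0 gives f = m g sin θ − P = 200.5 − 191 = 9.508 N (up-slope positive).
Maximum static friction available: μ_s N = 0.58 × 215 = 124.7 N.
Since |9.508| ≤ 124.7 N, the block remains in static equilibrium and friction takes exactly the required value.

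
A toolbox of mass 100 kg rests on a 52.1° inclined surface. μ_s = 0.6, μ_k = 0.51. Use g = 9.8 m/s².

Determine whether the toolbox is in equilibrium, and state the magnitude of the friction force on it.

f ≈ 307 N

N = m g cos θ = 602 N.
Down-slope weight component: m g sin θ = 773 N.
μ_s N = 361 N.
773 > 361 N, so it slides; kinetic friction f = μ_k N = 0.51×602 = 307 N.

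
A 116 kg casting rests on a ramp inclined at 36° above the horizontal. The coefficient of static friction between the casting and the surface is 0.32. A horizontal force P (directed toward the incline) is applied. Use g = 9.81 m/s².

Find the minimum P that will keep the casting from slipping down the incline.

The casting tends to slide down (tan θ > μ_s), so at the point of impending slip friction acts up-slope at its limit: f = μ_s N.
Perpendicular to the incline: N = m g cos θ + P sin θ.
Along the incline: P cos θ + μ_s N = m g sin θ, i.e. P cos θ + μ_s (m g cos θ + P sin θ) = m g sin θ.
Solving, P (cos θ + μ_s sin θ) = m g (sin θ − μ_s cos θ), so P = 1140×0.3289/0.9971 = 375 N.

P_min ≈ 375 N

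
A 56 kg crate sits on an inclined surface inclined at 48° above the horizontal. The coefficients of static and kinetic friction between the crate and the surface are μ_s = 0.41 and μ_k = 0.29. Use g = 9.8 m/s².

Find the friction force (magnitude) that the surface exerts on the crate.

Normal force: N = m g cos θ = 56 × 9.8 × cos 48° = 367.2 N.
For equilibrium along the incline, friction must balance the weight component: f = m g sin θ = 407.8 N up the slope.
The static-friction ceiling is μ_s N = 0.41 × 367.2 = 150.6 N.
Since |407.8| > 150.6 N, static friction cannot hold it; the crate slides down the incline and kinetic friction applies: f = μ_k N = 0.29 × 367.2 = 106 N.

f ≈ 106 N (up the incline)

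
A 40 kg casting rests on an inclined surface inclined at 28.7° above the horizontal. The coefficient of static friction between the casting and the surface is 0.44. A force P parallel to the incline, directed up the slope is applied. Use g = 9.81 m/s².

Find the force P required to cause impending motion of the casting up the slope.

At impending motion up the slope, friction acts down-slope at its limit: f = μ_s N.
P is parallel to the surface, so N = m g cos θ = 344 N.
Along the incline: P = m g sin θ + μ_s N = 188 + 0.44×344 = 340 N.

P ≈ 340 N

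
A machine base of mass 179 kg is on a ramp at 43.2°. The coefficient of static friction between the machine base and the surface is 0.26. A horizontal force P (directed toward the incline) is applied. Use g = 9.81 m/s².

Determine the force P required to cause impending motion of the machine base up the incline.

At impending motion up the slope, friction acts down-slope at its limit: f = μ_s N.
Perpendicular to the incline: N = m g cos θ + P sin θ.
Along the incline: P cos θ = m g sin θ + μ_s N = m g sin θ + μ_s (m g cos θ + P sin θ).
Solving, P (cos θ − μ_s sin θ) = m g (sin θ + μ_s cos θ), so P = 179×9.81×(sin 43.2° + 0.26 cos 43.2°)/(cos 43.2° − 0.26 sin 43.2°) = 1760×0.8741/0.551 = 2790 N.

P ≈ 2790 N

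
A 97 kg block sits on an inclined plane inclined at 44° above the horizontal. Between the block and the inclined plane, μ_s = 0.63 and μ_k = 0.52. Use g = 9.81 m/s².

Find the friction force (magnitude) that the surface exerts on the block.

Perpendicular to the surface, N = m g cos θ = 97·9.81·cos 44° = 684.5 N.
For equilibrium along the incline, friction must balance the weight component: f = m g sin θ = 661 N up the slope.
The static-friction ceiling is μ_s N = 0.63 × 684.5 = 431.2 N.
Since |661| > 431.2 N, static friction cannot hold it; the block slides down the incline and kinetic friction applies: f = μ_k N = 0.52 × 684.5 = 356 N.

f ≈ 356 N (up the incline)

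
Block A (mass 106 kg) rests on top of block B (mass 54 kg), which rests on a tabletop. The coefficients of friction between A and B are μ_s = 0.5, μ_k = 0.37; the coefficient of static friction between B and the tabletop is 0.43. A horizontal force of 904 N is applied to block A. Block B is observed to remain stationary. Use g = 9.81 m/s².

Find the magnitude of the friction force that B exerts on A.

The normal force B exerts on A is simply A's weight, N₁ = 1040 N.
Maximum static friction on A from B: μ_s N₁ = 0.5×1040 = 519.9 N.
Since P = 904 N > 519.9 N, A slides on B; the A–B friction is kinetic: f₁ = μ_k N₁ = 0.37×1040 = 385 N.
By Newton's third law B feels 385 N forward from A. With B stationary, the floor's static friction on B balances it: f₂ = 385 N (well within μ_s(m_A+m_B)g = 674.9 N).

f ≈ 385 N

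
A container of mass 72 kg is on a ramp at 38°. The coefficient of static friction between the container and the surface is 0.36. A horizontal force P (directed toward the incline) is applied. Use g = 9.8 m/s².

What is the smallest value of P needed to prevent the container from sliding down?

The container tends to slide down (tan θ > μ_s), so at the point of impending slip friction acts up-slope at its limit: f = μ_s N.
Perpendicular to the incline: N = m g cos θ + P sin θ.
Along the incline: P cos θ + μ_s N = m g sin θ, i.e. P cos θ + μ_s (m g cos θ + P sin θ) = m g sin θ.
Solving, P (cos θ + μ_s sin θ) = m g (sin θ − μ_s cos θ), so P = 706×0.332/1.01 = 232 N.

P_min ≈ 232 N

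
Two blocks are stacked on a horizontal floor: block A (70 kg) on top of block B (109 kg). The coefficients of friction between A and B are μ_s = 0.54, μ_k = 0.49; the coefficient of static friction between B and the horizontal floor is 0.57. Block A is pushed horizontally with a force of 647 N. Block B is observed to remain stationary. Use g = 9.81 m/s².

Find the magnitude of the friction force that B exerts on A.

Between the blocks, N₁ = m_A g = 686.7 N.
Maximum static friction on A from B: μ_s N₁ = 0.54×686.7 = 370.8 N.
Since P = 647 N > 370.8 N, A slides on B; the A–B friction is kinetic: f₁ = μ_k N₁ = 0.49×686.7 = 336 N.
By Newton's third law B feels 336 N forward from A. With B stationary, the floor's static friction on B balances it: f₂ = 336 N (well within μ_s(m_A+m_B)g = 1001 N).

f ≈ 336 N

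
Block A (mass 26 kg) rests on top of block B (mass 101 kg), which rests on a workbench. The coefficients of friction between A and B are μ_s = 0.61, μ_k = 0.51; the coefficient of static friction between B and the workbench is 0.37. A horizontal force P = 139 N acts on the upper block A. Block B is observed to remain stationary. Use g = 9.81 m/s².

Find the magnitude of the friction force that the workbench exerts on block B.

The normal force B exerts on A is simply A's weight, N₁ = 255.1 N.
So the A–B interface can sustain at most μ_s N₁ = 155.6 N of static friction.
Since P = 139 N ≤ 155.6 N, A does not slip on B; friction on A equals P = 139 N.
By Newton's third law B feels 139 N forward from A. With B stationary, the floor's static friction on B balances it: f₂ = 139 N (well within μ_s(m_A+m_B)g = 461 N).

f ≈ 139 N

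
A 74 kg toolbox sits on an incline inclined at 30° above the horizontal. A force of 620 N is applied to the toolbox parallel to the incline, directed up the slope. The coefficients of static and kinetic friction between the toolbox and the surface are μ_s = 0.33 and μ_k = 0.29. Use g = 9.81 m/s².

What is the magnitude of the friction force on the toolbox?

f ≈ 182 N (down the incline)

Perpendicular to the surface, N = m g cos θ = 74·9.81·cos 30° = 628.7 N.
For equilibrium along the incline the friction force must supply f = m g sin θ − P = 363 − 620 = -257 N (positive meaning up-slope).
Maximum static friction available: μ_s N = 0.33 × 628.7 = 207.5 N.
Since |-257| > 207.5 N, static friction cannot hold it; the toolbox slides up the incline and kinetic friction applies: f = μ_k N = 0.29 × 628.7 = 182 N.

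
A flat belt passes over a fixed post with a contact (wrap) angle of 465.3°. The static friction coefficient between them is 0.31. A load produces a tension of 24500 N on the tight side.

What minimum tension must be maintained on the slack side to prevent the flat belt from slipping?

Capstan equation at impending slip: T_tight/T_slack = e^{μβ}.
β = 465.3° = 8.121 rad; e^{μβ} = e^{0.31×8.121} = 12.4.
T_slack = T_tight / e^{μβ} = 24500 / 12.4 = 1980 N.

T_min ≈ 1980 N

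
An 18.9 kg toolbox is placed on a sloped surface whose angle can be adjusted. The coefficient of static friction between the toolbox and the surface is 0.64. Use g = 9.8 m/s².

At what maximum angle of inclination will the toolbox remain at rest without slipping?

At the slip threshold, m g sin θ = μ_s · m g cos θ, so tan θ = μ_s.
θ_max = arctan(0.64) = 32.6°.

θ_max ≈ 32.6°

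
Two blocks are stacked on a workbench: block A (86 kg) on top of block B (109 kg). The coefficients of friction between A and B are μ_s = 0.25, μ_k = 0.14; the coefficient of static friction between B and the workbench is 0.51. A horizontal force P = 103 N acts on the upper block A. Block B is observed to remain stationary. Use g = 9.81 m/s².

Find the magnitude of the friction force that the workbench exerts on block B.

Normal force at the A–B interface: N₁ = m_A g = 843.7 N.
So the A–B interface can sustain at most μ_s N₁ = 210.9 N of static friction.
Since P = 103 N ≤ 210.9 N, A does not slip on B; friction on A equals P = 103 N.
B experiences an equal 103 N forward from A (third law). B is in equilibrium, so the floor supplies f₂ = 103 N of static friction (limit μ_s(m_A+m_B)g = 975.6 N, not exceeded).

f ≈ 103 N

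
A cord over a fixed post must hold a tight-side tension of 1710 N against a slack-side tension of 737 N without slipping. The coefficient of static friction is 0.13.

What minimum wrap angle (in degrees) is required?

β_min ≈ 371°

T₂/T₁ = e^{μβ} → β = ln(T₂/T₁)/μ.
β = ln(1710/737)/0.13 = 0.8417/0.13 = 6.474 rad.
In degrees: β = 6.474 × 180/π = 371°.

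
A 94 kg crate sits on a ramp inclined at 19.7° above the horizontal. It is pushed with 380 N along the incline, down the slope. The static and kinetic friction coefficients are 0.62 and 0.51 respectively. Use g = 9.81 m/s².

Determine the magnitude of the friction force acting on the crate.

f ≈ 443 N (up the incline)

Normal force: N = m g cos θ = 94 × 9.81 × cos 19.7° = 868.2 N.
For equilibrium along the incline the friction force must supply f = m g sin θ + P = 310.8 + 380 = 690.8 N (positive meaning up-slope).
The static-friction ceiling is μ_s N = 0.62 × 868.2 = 538.3 N.
Since |690.8| > 538.3 N, static friction cannot hold it; the crate slides down the incline and kinetic friction applies: f = μ_k N = 0.51 × 868.2 = 443 N.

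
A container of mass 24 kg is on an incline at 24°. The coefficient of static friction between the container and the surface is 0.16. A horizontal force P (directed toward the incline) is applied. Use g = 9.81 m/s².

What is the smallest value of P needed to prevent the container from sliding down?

The container tends to slide down (tan θ > μ_s), so at the point of impending slip friction acts up-slope at its limit: f = μ_s N.
Perpendicular to the incline: N = m g cos θ + P sin θ.
Along the incline: P cos θ + μ_s N = m g sin θ, i.e. P cos θ + μ_s (m g cos θ + P sin θ) = m g sin θ.
Solving, P (cos θ + μ_s sin θ) = m g (sin θ − μ_s cos θ), so P = 235×0.2606/0.9786 = 62.7 N.

P_min ≈ 62.7 N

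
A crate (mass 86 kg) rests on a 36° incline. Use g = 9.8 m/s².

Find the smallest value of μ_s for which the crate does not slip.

μ_s,min ≈ 0.727

At the slip threshold m g sin θ = μ_s m g cos θ, so μ_s,min = tan θ.
μ_s,min = tan 36° = 0.727.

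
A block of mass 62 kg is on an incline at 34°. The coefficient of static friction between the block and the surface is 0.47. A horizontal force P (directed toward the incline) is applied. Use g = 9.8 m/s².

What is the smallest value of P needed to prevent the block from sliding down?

P_min ≈ 94.3 N

The block tends to slide down (tan θ > μ_s), so at the point of impending slip friction acts up-slope at its limit: f = μ_s N.
Perpendicular to the incline: N = m g cos θ + P sin θ.
Along the incline: P cos θ + μ_s N = m g sin θ, i.e. P cos θ + μ_s (m g cos θ + P sin θ) = m g sin θ.
Solving, P (cos θ + μ_s sin θ) = m g (sin θ − μ_s cos θ), so P = 608×0.1695/1.092 = 94.3 N.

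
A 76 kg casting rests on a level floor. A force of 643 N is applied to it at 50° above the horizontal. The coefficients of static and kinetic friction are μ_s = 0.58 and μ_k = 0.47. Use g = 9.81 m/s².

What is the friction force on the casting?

N = m g − P sin α = 745.6 − 643×sin 50° = 253 N.
For equilibrium, f = P cos α = 643×cos 50° = 413.3 N.
The static-friction limit is μ_s N = 146.7 N.
The required friction exceeds μ_s N, so the casting moves and f = μ_k N = 119 N.

f ≈ 119 N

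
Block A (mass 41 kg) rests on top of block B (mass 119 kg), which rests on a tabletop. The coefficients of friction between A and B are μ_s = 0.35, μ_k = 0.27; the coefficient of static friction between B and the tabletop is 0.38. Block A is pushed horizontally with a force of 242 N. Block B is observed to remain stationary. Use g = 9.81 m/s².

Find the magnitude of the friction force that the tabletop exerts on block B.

Normal force at the A–B interface: N₁ = m_A g = 402.2 N.
Maximum static friction on A from B: μ_s N₁ = 0.35×402.2 = 140.8 N.
Since P = 242 N > 140.8 N, A slides on B; the A–B friction is kinetic: f₁ = μ_k N₁ = 0.27×402.2 = 109 N.
By Newton's third law B feels 109 N forward from A. With B stationary, the floor's static friction on B balances it: f₂ = 109 N (well within μ_s(m_A+m_B)g = 596.4 N).

f ≈ 109 N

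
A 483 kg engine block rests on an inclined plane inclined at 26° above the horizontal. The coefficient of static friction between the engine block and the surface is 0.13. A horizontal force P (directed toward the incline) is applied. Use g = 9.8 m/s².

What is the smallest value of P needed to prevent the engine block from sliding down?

P_min ≈ 1590 N

The engine block tends to slide down (tan θ > μ_s), so at the point of impending slip friction acts up-slope at its limit: f = μ_s N.
Perpendicular to the incline: N = m g cos θ + P sin θ.
Along the incline: P cos θ + μ_s N = m g sin θ, i.e. P cos θ + μ_s (m g cos θ + P sin θ) = m g sin θ.
Solving, P (cos θ + μ_s sin θ) = m g (sin θ − μ_s cos θ), so P = 4730×0.3215/0.9558 = 1590 N.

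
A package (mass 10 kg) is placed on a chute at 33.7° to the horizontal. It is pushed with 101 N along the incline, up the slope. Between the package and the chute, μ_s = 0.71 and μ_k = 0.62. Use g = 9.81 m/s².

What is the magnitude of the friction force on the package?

f ≈ 46.6 N (down the incline)

The normal reaction is N = m g cos θ = 81.61 N.
The friction needed for equilibrium is m g sin θ − P = 54.43 − 101 = -46.57 N, measured positive up-slope.
Static friction can supply at most μ_s N = 57.95 N.
Since |-46.57| ≤ 57.95 N, the package remains in static equilibrium and friction takes exactly the required value.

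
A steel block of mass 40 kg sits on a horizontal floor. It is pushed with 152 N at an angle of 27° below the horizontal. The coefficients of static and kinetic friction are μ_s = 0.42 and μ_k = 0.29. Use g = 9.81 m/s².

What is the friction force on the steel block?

f ≈ 135 N

The vertical component of P adds to the normal force: N = m g + P sin α = 392.4 + 69.01 = 461.4 N.
The horizontal driving force is P cos α = 135.4 N, so equilibrium needs friction f = 135.4 N.
The static-friction limit is μ_s N = 193.8 N.
Since 135.4 N does not exceed the limit, the steel block stays at rest and f = 135 N.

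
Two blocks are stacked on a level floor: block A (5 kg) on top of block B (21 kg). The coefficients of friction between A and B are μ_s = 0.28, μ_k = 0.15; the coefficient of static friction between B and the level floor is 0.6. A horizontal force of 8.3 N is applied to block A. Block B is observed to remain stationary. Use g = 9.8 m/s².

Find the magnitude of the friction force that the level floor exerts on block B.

f ≈ 8.3 N

Normal force at the A–B interface: N₁ = m_A g = 49 N.
Maximum static friction on A from B: μ_s N₁ = 0.28×49 = 13.72 N.
P = 8.3 N is within that limit, so A and B move together (both at rest); the A–B friction is simply f₁ = P = 8.3 N.
B experiences an equal 8.3 N forward from A (third law). B is in equilibrium, so the floor supplies f₂ = 8.3 N of static friction (limit μ_s(m_A+m_B)g = 152.9 N, not exceeded).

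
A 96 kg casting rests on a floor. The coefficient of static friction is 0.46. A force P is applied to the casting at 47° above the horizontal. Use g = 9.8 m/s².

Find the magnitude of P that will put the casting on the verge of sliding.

P ≈ 425 N

N = m g − P sin α (the pull lifts the casting).
At impending slip, P cos α = μ_s N = μ_s (m g − P sin α).
Solving: P (cos α + μ_s sin α) = μ_s m g → P = 0.46×941/(cos 47° + 0.46 sin 47°) = 433/1.018 = 425 N.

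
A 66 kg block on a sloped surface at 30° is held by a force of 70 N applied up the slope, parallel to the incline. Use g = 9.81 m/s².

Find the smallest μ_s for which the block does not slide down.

μ_s,min ≈ 0.453

N = m g cos θ = 560.7 N.
Friction must make up the shortfall along the incline: f = m g sin θ − P = 323.7 − 70 = 253.7 N.
At the threshold f = μ_s N, so μ_s,min = 253.7/560.7 = 0.453.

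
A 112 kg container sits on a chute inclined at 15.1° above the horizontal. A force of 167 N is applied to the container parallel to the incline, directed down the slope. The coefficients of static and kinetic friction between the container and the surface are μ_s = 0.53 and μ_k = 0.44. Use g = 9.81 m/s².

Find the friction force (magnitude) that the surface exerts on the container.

Perpendicular to the surface, N = m g cos θ = 112·9.81·cos 15.1° = 1061 N.
For equilibrium along the incline the friction force must supply f = m g sin θ + P = 286.2 + 167 = 453.2 N (positive meaning up-slope).
Maximum static friction available: μ_s N = 0.53 × 1061 = 562.2 N.
Since |453.2| ≤ 562.2 N, the container remains in static equilibrium and friction takes exactly the required value.

f ≈ 453 N (up the incline)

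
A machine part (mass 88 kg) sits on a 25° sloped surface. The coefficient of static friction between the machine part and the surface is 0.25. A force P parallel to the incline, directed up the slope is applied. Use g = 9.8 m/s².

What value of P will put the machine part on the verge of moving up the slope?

P ≈ 560 N

At impending motion up the slope, friction acts down-slope at its limit: f = μ_s N.
P is parallel to the surface, so N = m g cos θ = 782 N.
Along the incline: P = m g sin θ + μ_s N = 364 + 0.25×782 = 560 N.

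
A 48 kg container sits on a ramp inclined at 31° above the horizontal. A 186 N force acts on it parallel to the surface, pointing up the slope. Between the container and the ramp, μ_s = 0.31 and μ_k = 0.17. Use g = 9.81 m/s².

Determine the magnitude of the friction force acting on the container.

f ≈ 56.5 N (up the incline)

Perpendicular to the surface, N = m g cos θ = 48·9.81·cos 31° = 403.6 N.
For equilibrium along the incline the friction force must supply f = m g sin θ − P = 242.5 − 186 = 56.52 N (positive meaning up-slope).
Static friction can supply at most μ_s N = 125.1 N.
Since |56.52| ≤ 125.1 N, static friction is sufficient; f equals the required value, not μ_s N.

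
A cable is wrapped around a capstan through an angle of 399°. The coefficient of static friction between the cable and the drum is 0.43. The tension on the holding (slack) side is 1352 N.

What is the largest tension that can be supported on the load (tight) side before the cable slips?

T_max ≈ 27000 N

At impending slip the capstan equation gives T₂/T₁ = e^{μβ} with β in radians.
β = 399° × π/180 = 6.964 rad.
e^{μβ} = e^{0.43×6.964} = 19.97.
T₂ = T₁ · e^{μβ} = 1352 × 19.97 = 27000 N.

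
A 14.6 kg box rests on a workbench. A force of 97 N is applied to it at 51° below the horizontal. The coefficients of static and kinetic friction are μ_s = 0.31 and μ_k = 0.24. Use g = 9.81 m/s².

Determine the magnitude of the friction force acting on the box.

N = m g + P sin α = 143.2 + 97×sin 51° = 218.6 N.
Horizontally, friction must balance P cos α = 61.04 N.
The static-friction limit is μ_s N = 67.77 N.
Since 61.04 N does not exceed the limit, the box stays at rest and f = 61 N.

f ≈ 61 N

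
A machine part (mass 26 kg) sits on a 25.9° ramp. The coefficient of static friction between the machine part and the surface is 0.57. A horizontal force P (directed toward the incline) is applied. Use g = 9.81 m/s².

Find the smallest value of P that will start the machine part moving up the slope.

P ≈ 372 N

At impending motion up the slope, friction acts down-slope at its limit: f = μ_s N.
Perpendicular to the incline: N = m g cos θ + P sin θ.
Along the incline: P cos θ = m g sin θ + μ_s N = m g sin θ + μ_s (m g cos θ + P sin θ).
Solving, P (cos θ − μ_s sin θ) = m g (sin θ + μ_s cos θ), so P = 26×9.81×(sin 25.9° + 0.57 cos 25.9°)/(cos 25.9° − 0.57 sin 25.9°) = 255×0.9495/0.6506 = 372 N.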